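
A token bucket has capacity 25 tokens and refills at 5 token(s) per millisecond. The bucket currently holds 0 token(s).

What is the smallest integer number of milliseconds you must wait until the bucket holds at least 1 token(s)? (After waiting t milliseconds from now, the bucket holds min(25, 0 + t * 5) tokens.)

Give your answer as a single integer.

Answer: 1

Derivation:
Need 0 + t * 5 >= 1, so t >= 1/5.
Smallest integer t = ceil(1/5) = 1.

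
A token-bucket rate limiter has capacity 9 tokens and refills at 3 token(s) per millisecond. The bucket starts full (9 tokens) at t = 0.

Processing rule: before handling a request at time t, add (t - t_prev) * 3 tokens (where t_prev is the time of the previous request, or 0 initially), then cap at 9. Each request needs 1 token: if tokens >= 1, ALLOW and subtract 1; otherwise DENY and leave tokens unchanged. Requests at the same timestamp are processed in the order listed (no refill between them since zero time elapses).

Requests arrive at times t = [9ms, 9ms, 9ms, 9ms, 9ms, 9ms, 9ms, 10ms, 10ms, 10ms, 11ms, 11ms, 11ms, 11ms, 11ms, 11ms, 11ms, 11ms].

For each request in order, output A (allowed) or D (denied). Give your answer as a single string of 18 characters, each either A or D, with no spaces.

Simulating step by step:
  req#1 t=9ms: ALLOW
  req#2 t=9ms: ALLOW
  req#3 t=9ms: ALLOW
  req#4 t=9ms: ALLOW
  req#5 t=9ms: ALLOW
  req#6 t=9ms: ALLOW
  req#7 t=9ms: ALLOW
  req#8 t=10ms: ALLOW
  req#9 t=10ms: ALLOW
  req#10 t=10ms: ALLOW
  req#11 t=11ms: ALLOW
  req#12 t=11ms: ALLOW
  req#13 t=11ms: ALLOW
  req#14 t=11ms: ALLOW
  req#15 t=11ms: ALLOW
  req#16 t=11ms: DENY
  req#17 t=11ms: DENY
  req#18 t=11ms: DENY

Answer: AAAAAAAAAAAAAAADDD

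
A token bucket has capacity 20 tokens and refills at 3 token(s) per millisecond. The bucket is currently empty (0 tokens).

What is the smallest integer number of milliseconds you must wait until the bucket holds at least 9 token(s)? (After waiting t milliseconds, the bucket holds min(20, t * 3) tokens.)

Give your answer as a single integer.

Answer: 3

Derivation:
Need t * 3 >= 9, so t >= 9/3.
Smallest integer t = ceil(9/3) = 3.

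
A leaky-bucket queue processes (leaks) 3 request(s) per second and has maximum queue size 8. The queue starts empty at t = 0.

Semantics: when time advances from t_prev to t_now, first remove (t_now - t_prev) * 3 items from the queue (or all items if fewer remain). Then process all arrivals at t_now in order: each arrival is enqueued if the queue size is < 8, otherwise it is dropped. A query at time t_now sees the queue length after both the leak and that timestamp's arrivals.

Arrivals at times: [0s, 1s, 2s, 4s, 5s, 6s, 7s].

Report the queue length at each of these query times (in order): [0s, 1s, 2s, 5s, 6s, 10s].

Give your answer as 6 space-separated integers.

Answer: 1 1 1 1 1 0

Derivation:
Queue lengths at query times:
  query t=0s: backlog = 1
  query t=1s: backlog = 1
  query t=2s: backlog = 1
  query t=5s: backlog = 1
  query t=6s: backlog = 1
  query t=10s: backlog = 0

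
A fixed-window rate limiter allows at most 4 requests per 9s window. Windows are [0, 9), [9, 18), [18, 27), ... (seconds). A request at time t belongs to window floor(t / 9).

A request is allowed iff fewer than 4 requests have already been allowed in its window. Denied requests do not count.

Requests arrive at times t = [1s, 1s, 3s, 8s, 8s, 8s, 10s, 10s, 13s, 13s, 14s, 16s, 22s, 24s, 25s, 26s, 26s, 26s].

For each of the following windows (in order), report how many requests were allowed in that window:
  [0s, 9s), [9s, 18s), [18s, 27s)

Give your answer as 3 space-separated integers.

Processing requests:
  req#1 t=1s (window 0): ALLOW
  req#2 t=1s (window 0): ALLOW
  req#3 t=3s (window 0): ALLOW
  req#4 t=8s (window 0): ALLOW
  req#5 t=8s (window 0): DENY
  req#6 t=8s (window 0): DENY
  req#7 t=10s (window 1): ALLOW
  req#8 t=10s (window 1): ALLOW
  req#9 t=13s (window 1): ALLOW
  req#10 t=13s (window 1): ALLOW
  req#11 t=14s (window 1): DENY
  req#12 t=16s (window 1): DENY
  req#13 t=22s (window 2): ALLOW
  req#14 t=24s (window 2): ALLOW
  req#15 t=25s (window 2): ALLOW
  req#16 t=26s (window 2): ALLOW
  req#17 t=26s (window 2): DENY
  req#18 t=26s (window 2): DENY

Allowed counts by window: 4 4 4

Answer: 4 4 4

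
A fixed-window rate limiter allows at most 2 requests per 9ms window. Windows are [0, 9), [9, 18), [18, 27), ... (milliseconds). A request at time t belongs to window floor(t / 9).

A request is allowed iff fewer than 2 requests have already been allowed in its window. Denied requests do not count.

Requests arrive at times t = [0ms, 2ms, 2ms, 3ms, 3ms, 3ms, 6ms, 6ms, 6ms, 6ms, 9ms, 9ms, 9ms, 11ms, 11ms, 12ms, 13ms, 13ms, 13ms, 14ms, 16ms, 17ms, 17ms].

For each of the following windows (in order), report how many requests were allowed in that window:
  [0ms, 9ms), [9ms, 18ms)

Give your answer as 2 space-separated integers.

Processing requests:
  req#1 t=0ms (window 0): ALLOW
  req#2 t=2ms (window 0): ALLOW
  req#3 t=2ms (window 0): DENY
  req#4 t=3ms (window 0): DENY
  req#5 t=3ms (window 0): DENY
  req#6 t=3ms (window 0): DENY
  req#7 t=6ms (window 0): DENY
  req#8 t=6ms (window 0): DENY
  req#9 t=6ms (window 0): DENY
  req#10 t=6ms (window 0): DENY
  req#11 t=9ms (window 1): ALLOW
  req#12 t=9ms (window 1): ALLOW
  req#13 t=9ms (window 1): DENY
  req#14 t=11ms (window 1): DENY
  req#15 t=11ms (window 1): DENY
  req#16 t=12ms (window 1): DENY
  req#17 t=13ms (window 1): DENY
  req#18 t=13ms (window 1): DENY
  req#19 t=13ms (window 1): DENY
  req#20 t=14ms (window 1): DENY
  req#21 t=16ms (window 1): DENY
  req#22 t=17ms (window 1): DENY
  req#23 t=17ms (window 1): DENY

Allowed counts by window: 2 2

Answer: 2 2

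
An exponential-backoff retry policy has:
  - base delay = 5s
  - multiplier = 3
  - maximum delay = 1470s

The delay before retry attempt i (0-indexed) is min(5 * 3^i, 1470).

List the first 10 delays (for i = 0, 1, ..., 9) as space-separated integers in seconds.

Answer: 5 15 45 135 405 1215 1470 1470 1470 1470

Derivation:
Computing each delay:
  i=0: min(5*3^0, 1470) = 5
  i=1: min(5*3^1, 1470) = 15
  i=2: min(5*3^2, 1470) = 45
  i=3: min(5*3^3, 1470) = 135
  i=4: min(5*3^4, 1470) = 405
  i=5: min(5*3^5, 1470) = 1215
  i=6: min(5*3^6, 1470) = 1470
  i=7: min(5*3^7, 1470) = 1470
  i=8: min(5*3^8, 1470) = 1470
  i=9: min(5*3^9, 1470) = 1470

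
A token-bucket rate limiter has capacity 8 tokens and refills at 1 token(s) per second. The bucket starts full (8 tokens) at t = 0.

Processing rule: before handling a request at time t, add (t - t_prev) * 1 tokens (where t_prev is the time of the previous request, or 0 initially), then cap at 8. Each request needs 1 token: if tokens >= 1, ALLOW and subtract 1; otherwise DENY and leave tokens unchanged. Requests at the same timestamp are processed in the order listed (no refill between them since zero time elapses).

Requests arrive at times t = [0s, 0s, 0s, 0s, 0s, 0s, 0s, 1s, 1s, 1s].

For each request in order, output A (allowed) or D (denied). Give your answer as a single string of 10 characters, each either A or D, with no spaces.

Simulating step by step:
  req#1 t=0s: ALLOW
  req#2 t=0s: ALLOW
  req#3 t=0s: ALLOW
  req#4 t=0s: ALLOW
  req#5 t=0s: ALLOW
  req#6 t=0s: ALLOW
  req#7 t=0s: ALLOW
  req#8 t=1s: ALLOW
  req#9 t=1s: ALLOW
  req#10 t=1s: DENY

Answer: AAAAAAAAAD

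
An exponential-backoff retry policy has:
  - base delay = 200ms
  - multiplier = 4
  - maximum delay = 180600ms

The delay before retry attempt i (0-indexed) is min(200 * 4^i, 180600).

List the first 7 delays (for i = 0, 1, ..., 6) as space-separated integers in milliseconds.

Answer: 200 800 3200 12800 51200 180600 180600

Derivation:
Computing each delay:
  i=0: min(200*4^0, 180600) = 200
  i=1: min(200*4^1, 180600) = 800
  i=2: min(200*4^2, 180600) = 3200
  i=3: min(200*4^3, 180600) = 12800
  i=4: min(200*4^4, 180600) = 51200
  i=5: min(200*4^5, 180600) = 180600
  i=6: min(200*4^6, 180600) = 180600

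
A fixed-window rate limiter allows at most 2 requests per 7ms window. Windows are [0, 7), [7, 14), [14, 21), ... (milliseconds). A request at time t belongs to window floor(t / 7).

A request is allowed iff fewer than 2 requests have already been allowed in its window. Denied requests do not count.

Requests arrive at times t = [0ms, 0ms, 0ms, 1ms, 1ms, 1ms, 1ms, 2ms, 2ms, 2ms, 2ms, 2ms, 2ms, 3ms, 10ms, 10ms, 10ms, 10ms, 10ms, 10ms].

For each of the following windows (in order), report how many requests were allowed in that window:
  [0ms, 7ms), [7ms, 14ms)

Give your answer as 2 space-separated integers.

Answer: 2 2

Derivation:
Processing requests:
  req#1 t=0ms (window 0): ALLOW
  req#2 t=0ms (window 0): ALLOW
  req#3 t=0ms (window 0): DENY
  req#4 t=1ms (window 0): DENY
  req#5 t=1ms (window 0): DENY
  req#6 t=1ms (window 0): DENY
  req#7 t=1ms (window 0): DENY
  req#8 t=2ms (window 0): DENY
  req#9 t=2ms (window 0): DENY
  req#10 t=2ms (window 0): DENY
  req#11 t=2ms (window 0): DENY
  req#12 t=2ms (window 0): DENY
  req#13 t=2ms (window 0): DENY
  req#14 t=3ms (window 0): DENY
  req#15 t=10ms (window 1): ALLOW
  req#16 t=10ms (window 1): ALLOW
  req#17 t=10ms (window 1): DENY
  req#18 t=10ms (window 1): DENY
  req#19 t=10ms (window 1): DENY
  req#20 t=10ms (window 1): DENY

Allowed counts by window: 2 2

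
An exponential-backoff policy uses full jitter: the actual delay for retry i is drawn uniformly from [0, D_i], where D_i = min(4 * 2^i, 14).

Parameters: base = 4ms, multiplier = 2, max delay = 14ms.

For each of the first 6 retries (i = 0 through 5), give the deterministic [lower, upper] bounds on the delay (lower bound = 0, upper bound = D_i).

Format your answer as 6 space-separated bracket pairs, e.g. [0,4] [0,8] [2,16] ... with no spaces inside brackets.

Answer: [0,4] [0,8] [0,14] [0,14] [0,14] [0,14]

Derivation:
Computing bounds per retry:
  i=0: D_i=min(4*2^0,14)=4, bounds=[0,4]
  i=1: D_i=min(4*2^1,14)=8, bounds=[0,8]
  i=2: D_i=min(4*2^2,14)=14, bounds=[0,14]
  i=3: D_i=min(4*2^3,14)=14, bounds=[0,14]
  i=4: D_i=min(4*2^4,14)=14, bounds=[0,14]
  i=5: D_i=min(4*2^5,14)=14, bounds=[0,14]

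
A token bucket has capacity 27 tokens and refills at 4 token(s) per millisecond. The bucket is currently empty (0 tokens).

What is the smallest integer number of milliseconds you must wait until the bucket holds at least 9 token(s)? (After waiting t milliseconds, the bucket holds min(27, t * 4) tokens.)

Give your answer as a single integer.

Need t * 4 >= 9, so t >= 9/4.
Smallest integer t = ceil(9/4) = 3.

Answer: 3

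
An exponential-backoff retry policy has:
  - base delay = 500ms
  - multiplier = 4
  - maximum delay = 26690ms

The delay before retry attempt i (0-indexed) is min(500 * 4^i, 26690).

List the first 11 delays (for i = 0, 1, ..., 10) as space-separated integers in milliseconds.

Answer: 500 2000 8000 26690 26690 26690 26690 26690 26690 26690 26690

Derivation:
Computing each delay:
  i=0: min(500*4^0, 26690) = 500
  i=1: min(500*4^1, 26690) = 2000
  i=2: min(500*4^2, 26690) = 8000
  i=3: min(500*4^3, 26690) = 26690
  i=4: min(500*4^4, 26690) = 26690
  i=5: min(500*4^5, 26690) = 26690
  i=6: min(500*4^6, 26690) = 26690
  i=7: min(500*4^7, 26690) = 26690
  i=8: min(500*4^8, 26690) = 26690
  i=9: min(500*4^9, 26690) = 26690
  i=10: min(500*4^10, 26690) = 26690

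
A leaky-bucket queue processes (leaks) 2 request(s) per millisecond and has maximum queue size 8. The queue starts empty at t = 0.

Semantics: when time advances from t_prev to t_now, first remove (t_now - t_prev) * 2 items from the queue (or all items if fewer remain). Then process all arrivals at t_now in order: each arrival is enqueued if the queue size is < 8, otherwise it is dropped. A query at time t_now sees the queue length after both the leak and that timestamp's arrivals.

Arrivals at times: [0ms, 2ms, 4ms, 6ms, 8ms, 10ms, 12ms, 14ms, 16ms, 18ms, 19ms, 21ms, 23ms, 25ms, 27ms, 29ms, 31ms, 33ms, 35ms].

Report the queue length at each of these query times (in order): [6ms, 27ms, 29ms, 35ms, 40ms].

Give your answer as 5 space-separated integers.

Answer: 1 1 1 1 0

Derivation:
Queue lengths at query times:
  query t=6ms: backlog = 1
  query t=27ms: backlog = 1
  query t=29ms: backlog = 1
  query t=35ms: backlog = 1
  query t=40ms: backlog = 0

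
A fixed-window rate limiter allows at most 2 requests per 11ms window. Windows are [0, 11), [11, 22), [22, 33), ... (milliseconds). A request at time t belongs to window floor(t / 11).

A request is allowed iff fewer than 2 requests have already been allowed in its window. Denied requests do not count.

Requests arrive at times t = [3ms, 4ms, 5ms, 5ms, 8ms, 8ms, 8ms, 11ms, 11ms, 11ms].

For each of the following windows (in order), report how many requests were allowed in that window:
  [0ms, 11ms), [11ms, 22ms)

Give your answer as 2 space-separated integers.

Answer: 2 2

Derivation:
Processing requests:
  req#1 t=3ms (window 0): ALLOW
  req#2 t=4ms (window 0): ALLOW
  req#3 t=5ms (window 0): DENY
  req#4 t=5ms (window 0): DENY
  req#5 t=8ms (window 0): DENY
  req#6 t=8ms (window 0): DENY
  req#7 t=8ms (window 0): DENY
  req#8 t=11ms (window 1): ALLOW
  req#9 t=11ms (window 1): ALLOW
  req#10 t=11ms (window 1): DENY

Allowed counts by window: 2 2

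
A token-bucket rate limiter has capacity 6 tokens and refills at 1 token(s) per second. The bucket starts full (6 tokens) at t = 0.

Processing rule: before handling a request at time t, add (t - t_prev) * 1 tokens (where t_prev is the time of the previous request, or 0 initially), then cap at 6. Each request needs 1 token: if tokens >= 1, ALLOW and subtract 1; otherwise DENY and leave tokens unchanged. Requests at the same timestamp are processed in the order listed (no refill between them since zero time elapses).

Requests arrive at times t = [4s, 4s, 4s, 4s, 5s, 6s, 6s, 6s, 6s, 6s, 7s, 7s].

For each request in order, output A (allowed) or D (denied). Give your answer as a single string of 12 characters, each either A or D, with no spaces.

Answer: AAAAAAAADDAD

Derivation:
Simulating step by step:
  req#1 t=4s: ALLOW
  req#2 t=4s: ALLOW
  req#3 t=4s: ALLOW
  req#4 t=4s: ALLOW
  req#5 t=5s: ALLOW
  req#6 t=6s: ALLOW
  req#7 t=6s: ALLOW
  req#8 t=6s: ALLOW
  req#9 t=6s: DENY
  req#10 t=6s: DENY
  req#11 t=7s: ALLOW
  req#12 t=7s: DENY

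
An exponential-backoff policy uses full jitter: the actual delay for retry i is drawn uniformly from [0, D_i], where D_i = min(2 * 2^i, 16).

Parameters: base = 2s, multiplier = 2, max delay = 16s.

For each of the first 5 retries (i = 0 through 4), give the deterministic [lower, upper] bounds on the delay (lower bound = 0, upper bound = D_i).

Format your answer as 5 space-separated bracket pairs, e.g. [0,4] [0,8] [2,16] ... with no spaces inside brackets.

Computing bounds per retry:
  i=0: D_i=min(2*2^0,16)=2, bounds=[0,2]
  i=1: D_i=min(2*2^1,16)=4, bounds=[0,4]
  i=2: D_i=min(2*2^2,16)=8, bounds=[0,8]
  i=3: D_i=min(2*2^3,16)=16, bounds=[0,16]
  i=4: D_i=min(2*2^4,16)=16, bounds=[0,16]

Answer: [0,2] [0,4] [0,8] [0,16] [0,16]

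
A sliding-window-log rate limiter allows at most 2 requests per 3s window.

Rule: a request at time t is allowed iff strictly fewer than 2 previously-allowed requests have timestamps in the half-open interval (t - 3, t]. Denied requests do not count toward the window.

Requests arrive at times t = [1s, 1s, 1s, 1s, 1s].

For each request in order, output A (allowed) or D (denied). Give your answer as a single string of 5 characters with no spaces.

Tracking allowed requests in the window:
  req#1 t=1s: ALLOW
  req#2 t=1s: ALLOW
  req#3 t=1s: DENY
  req#4 t=1s: DENY
  req#5 t=1s: DENY

Answer: AADDD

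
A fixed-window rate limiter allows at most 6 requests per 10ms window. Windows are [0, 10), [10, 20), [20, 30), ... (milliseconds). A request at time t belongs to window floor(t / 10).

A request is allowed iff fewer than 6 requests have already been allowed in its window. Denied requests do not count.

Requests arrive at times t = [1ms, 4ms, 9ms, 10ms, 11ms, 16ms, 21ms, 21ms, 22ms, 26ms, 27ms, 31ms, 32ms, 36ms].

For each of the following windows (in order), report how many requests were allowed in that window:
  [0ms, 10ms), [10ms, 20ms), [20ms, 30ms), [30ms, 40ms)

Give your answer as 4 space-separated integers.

Answer: 3 3 5 3

Derivation:
Processing requests:
  req#1 t=1ms (window 0): ALLOW
  req#2 t=4ms (window 0): ALLOW
  req#3 t=9ms (window 0): ALLOW
  req#4 t=10ms (window 1): ALLOW
  req#5 t=11ms (window 1): ALLOW
  req#6 t=16ms (window 1): ALLOW
  req#7 t=21ms (window 2): ALLOW
  req#8 t=21ms (window 2): ALLOW
  req#9 t=22ms (window 2): ALLOW
  req#10 t=26ms (window 2): ALLOW
  req#11 t=27ms (window 2): ALLOW
  req#12 t=31ms (window 3): ALLOW
  req#13 t=32ms (window 3): ALLOW
  req#14 t=36ms (window 3): ALLOW

Allowed counts by window: 3 3 5 3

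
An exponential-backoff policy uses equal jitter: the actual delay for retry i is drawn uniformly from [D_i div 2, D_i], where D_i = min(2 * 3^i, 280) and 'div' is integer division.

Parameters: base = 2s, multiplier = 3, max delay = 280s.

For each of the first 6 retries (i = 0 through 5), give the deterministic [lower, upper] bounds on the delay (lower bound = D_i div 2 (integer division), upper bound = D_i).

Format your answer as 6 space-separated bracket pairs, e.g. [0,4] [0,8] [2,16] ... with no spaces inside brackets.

Answer: [1,2] [3,6] [9,18] [27,54] [81,162] [140,280]

Derivation:
Computing bounds per retry:
  i=0: D_i=min(2*3^0,280)=2, bounds=[1,2]
  i=1: D_i=min(2*3^1,280)=6, bounds=[3,6]
  i=2: D_i=min(2*3^2,280)=18, bounds=[9,18]
  i=3: D_i=min(2*3^3,280)=54, bounds=[27,54]
  i=4: D_i=min(2*3^4,280)=162, bounds=[81,162]
  i=5: D_i=min(2*3^5,280)=280, bounds=[140,280]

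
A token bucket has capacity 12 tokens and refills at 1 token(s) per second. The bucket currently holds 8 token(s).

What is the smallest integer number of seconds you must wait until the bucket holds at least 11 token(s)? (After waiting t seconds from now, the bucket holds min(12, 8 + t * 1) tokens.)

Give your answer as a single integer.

Need 8 + t * 1 >= 11, so t >= 3/1.
Smallest integer t = ceil(3/1) = 3.

Answer: 3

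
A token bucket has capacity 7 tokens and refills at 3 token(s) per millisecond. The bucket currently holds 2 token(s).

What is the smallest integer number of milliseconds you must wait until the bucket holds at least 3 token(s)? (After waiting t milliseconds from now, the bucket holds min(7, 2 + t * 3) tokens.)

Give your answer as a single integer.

Answer: 1

Derivation:
Need 2 + t * 3 >= 3, so t >= 1/3.
Smallest integer t = ceil(1/3) = 1.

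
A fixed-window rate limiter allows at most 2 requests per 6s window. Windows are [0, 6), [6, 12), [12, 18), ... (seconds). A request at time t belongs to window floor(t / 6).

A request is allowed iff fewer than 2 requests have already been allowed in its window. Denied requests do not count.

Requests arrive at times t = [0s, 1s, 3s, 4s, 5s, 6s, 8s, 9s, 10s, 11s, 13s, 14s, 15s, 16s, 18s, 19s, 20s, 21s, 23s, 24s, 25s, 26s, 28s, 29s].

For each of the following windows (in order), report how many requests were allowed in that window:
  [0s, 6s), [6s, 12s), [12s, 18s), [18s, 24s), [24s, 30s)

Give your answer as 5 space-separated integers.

Answer: 2 2 2 2 2

Derivation:
Processing requests:
  req#1 t=0s (window 0): ALLOW
  req#2 t=1s (window 0): ALLOW
  req#3 t=3s (window 0): DENY
  req#4 t=4s (window 0): DENY
  req#5 t=5s (window 0): DENY
  req#6 t=6s (window 1): ALLOW
  req#7 t=8s (window 1): ALLOW
  req#8 t=9s (window 1): DENY
  req#9 t=10s (window 1): DENY
  req#10 t=11s (window 1): DENY
  req#11 t=13s (window 2): ALLOW
  req#12 t=14s (window 2): ALLOW
  req#13 t=15s (window 2): DENY
  req#14 t=16s (window 2): DENY
  req#15 t=18s (window 3): ALLOW
  req#16 t=19s (window 3): ALLOW
  req#17 t=20s (window 3): DENY
  req#18 t=21s (window 3): DENY
  req#19 t=23s (window 3): DENY
  req#20 t=24s (window 4): ALLOW
  req#21 t=25s (window 4): ALLOW
  req#22 t=26s (window 4): DENY
  req#23 t=28s (window 4): DENY
  req#24 t=29s (window 4): DENY

Allowed counts by window: 2 2 2 2 2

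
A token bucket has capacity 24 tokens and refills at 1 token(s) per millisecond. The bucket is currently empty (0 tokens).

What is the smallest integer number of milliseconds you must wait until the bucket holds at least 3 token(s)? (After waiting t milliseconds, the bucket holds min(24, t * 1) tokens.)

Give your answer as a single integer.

Answer: 3

Derivation:
Need t * 1 >= 3, so t >= 3/1.
Smallest integer t = ceil(3/1) = 3.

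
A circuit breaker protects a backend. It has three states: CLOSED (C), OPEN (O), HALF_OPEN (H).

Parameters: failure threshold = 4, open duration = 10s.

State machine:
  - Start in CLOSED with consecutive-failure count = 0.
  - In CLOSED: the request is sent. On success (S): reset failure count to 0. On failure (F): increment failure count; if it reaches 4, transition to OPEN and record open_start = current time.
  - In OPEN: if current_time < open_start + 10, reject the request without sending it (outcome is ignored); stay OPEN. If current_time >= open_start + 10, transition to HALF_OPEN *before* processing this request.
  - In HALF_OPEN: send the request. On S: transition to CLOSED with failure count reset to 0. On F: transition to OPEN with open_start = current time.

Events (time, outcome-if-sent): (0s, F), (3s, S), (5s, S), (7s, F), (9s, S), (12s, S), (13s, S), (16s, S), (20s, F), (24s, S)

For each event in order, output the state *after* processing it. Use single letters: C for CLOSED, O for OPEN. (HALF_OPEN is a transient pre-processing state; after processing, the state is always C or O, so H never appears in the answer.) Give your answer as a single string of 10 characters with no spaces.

Answer: CCCCCCCCCC

Derivation:
State after each event:
  event#1 t=0s outcome=F: state=CLOSED
  event#2 t=3s outcome=S: state=CLOSED
  event#3 t=5s outcome=S: state=CLOSED
  event#4 t=7s outcome=F: state=CLOSED
  event#5 t=9s outcome=S: state=CLOSED
  event#6 t=12s outcome=S: state=CLOSED
  event#7 t=13s outcome=S: state=CLOSED
  event#8 t=16s outcome=S: state=CLOSED
  event#9 t=20s outcome=F: state=CLOSED
  event#10 t=24s outcome=S: state=CLOSED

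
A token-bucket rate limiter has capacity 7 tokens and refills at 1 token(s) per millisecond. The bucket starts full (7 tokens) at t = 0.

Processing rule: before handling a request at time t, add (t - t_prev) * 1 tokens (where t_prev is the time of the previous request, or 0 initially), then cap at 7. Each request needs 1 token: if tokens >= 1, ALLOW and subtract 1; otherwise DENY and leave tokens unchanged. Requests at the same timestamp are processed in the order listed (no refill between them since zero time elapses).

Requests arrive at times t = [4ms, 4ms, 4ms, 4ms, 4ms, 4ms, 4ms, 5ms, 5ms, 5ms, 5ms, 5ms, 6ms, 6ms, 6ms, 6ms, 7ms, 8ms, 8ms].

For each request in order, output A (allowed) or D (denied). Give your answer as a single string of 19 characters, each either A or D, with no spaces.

Simulating step by step:
  req#1 t=4ms: ALLOW
  req#2 t=4ms: ALLOW
  req#3 t=4ms: ALLOW
  req#4 t=4ms: ALLOW
  req#5 t=4ms: ALLOW
  req#6 t=4ms: ALLOW
  req#7 t=4ms: ALLOW
  req#8 t=5ms: ALLOW
  req#9 t=5ms: DENY
  req#10 t=5ms: DENY
  req#11 t=5ms: DENY
  req#12 t=5ms: DENY
  req#13 t=6ms: ALLOW
  req#14 t=6ms: DENY
  req#15 t=6ms: DENY
  req#16 t=6ms: DENY
  req#17 t=7ms: ALLOW
  req#18 t=8ms: ALLOW
  req#19 t=8ms: DENY

Answer: AAAAAAAADDDDADDDAAD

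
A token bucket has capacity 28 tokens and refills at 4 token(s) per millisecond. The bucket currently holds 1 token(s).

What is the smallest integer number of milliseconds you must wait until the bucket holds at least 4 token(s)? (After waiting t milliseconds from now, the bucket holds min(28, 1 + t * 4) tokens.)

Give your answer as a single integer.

Answer: 1

Derivation:
Need 1 + t * 4 >= 4, so t >= 3/4.
Smallest integer t = ceil(3/4) = 1.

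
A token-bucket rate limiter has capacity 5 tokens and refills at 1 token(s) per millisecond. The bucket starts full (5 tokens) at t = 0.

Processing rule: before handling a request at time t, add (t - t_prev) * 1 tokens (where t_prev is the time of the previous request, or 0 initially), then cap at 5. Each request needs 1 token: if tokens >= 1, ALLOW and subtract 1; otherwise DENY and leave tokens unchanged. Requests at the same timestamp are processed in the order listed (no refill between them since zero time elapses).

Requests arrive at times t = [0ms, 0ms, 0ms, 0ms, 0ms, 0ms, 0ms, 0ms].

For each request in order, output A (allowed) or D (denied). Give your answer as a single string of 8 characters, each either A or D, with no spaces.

Answer: AAAAADDD

Derivation:
Simulating step by step:
  req#1 t=0ms: ALLOW
  req#2 t=0ms: ALLOW
  req#3 t=0ms: ALLOW
  req#4 t=0ms: ALLOW
  req#5 t=0ms: ALLOW
  req#6 t=0ms: DENY
  req#7 t=0ms: DENY
  req#8 t=0ms: DENY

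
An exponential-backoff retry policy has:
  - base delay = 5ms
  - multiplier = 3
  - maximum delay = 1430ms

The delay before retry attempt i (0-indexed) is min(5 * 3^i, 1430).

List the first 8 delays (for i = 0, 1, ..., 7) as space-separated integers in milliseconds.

Computing each delay:
  i=0: min(5*3^0, 1430) = 5
  i=1: min(5*3^1, 1430) = 15
  i=2: min(5*3^2, 1430) = 45
  i=3: min(5*3^3, 1430) = 135
  i=4: min(5*3^4, 1430) = 405
  i=5: min(5*3^5, 1430) = 1215
  i=6: min(5*3^6, 1430) = 1430
  i=7: min(5*3^7, 1430) = 1430

Answer: 5 15 45 135 405 1215 1430 1430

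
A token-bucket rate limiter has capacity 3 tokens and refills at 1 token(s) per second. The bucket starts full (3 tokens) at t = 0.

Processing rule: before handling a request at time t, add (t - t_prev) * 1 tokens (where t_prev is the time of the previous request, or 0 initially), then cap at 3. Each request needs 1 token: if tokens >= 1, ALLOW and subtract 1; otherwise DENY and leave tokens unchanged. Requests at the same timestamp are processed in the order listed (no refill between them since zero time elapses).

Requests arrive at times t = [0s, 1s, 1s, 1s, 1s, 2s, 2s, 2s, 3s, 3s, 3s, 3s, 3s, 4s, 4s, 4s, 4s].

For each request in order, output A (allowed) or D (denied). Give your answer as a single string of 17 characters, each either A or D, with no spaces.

Answer: AAAADADDADDDDADDD

Derivation:
Simulating step by step:
  req#1 t=0s: ALLOW
  req#2 t=1s: ALLOW
  req#3 t=1s: ALLOW
  req#4 t=1s: ALLOW
  req#5 t=1s: DENY
  req#6 t=2s: ALLOW
  req#7 t=2s: DENY
  req#8 t=2s: DENY
  req#9 t=3s: ALLOW
  req#10 t=3s: DENY
  req#11 t=3s: DENY
  req#12 t=3s: DENY
  req#13 t=3s: DENY
  req#14 t=4s: ALLOW
  req#15 t=4s: DENY
  req#16 t=4s: DENY
  req#17 t=4s: DENY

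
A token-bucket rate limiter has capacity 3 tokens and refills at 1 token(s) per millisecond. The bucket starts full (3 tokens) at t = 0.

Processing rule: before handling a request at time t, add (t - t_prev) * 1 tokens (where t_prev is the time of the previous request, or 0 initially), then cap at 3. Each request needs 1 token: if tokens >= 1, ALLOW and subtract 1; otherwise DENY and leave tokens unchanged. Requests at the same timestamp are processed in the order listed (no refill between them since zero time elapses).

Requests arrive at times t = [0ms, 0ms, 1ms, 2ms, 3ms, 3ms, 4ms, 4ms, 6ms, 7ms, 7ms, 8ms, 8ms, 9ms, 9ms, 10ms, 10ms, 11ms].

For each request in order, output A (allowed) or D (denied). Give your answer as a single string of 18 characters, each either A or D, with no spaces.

Answer: AAAAAAADAAAADADADA

Derivation:
Simulating step by step:
  req#1 t=0ms: ALLOW
  req#2 t=0ms: ALLOW
  req#3 t=1ms: ALLOW
  req#4 t=2ms: ALLOW
  req#5 t=3ms: ALLOW
  req#6 t=3ms: ALLOW
  req#7 t=4ms: ALLOW
  req#8 t=4ms: DENY
  req#9 t=6ms: ALLOW
  req#10 t=7ms: ALLOW
  req#11 t=7ms: ALLOW
  req#12 t=8ms: ALLOW
  req#13 t=8ms: DENY
  req#14 t=9ms: ALLOW
  req#15 t=9ms: DENY
  req#16 t=10ms: ALLOW
  req#17 t=10ms: DENY
  req#18 t=11ms: ALLOW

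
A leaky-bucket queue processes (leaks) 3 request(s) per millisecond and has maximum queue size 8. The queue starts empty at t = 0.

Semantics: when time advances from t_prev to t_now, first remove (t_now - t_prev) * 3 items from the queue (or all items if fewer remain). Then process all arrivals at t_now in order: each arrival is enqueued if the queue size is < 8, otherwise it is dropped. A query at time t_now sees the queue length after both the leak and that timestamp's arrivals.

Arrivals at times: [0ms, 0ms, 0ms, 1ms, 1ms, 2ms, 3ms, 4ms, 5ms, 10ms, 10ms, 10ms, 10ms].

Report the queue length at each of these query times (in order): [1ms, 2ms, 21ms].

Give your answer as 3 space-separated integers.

Queue lengths at query times:
  query t=1ms: backlog = 2
  query t=2ms: backlog = 1
  query t=21ms: backlog = 0

Answer: 2 1 0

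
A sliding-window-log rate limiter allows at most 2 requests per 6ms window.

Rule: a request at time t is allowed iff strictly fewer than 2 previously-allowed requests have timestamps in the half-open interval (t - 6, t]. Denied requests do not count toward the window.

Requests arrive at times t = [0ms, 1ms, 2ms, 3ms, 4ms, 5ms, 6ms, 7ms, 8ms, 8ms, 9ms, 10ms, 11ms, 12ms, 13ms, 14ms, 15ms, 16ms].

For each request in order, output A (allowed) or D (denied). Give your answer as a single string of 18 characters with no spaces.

Tracking allowed requests in the window:
  req#1 t=0ms: ALLOW
  req#2 t=1ms: ALLOW
  req#3 t=2ms: DENY
  req#4 t=3ms: DENY
  req#5 t=4ms: DENY
  req#6 t=5ms: DENY
  req#7 t=6ms: ALLOW
  req#8 t=7ms: ALLOW
  req#9 t=8ms: DENY
  req#10 t=8ms: DENY
  req#11 t=9ms: DENY
  req#12 t=10ms: DENY
  req#13 t=11ms: DENY
  req#14 t=12ms: ALLOW
  req#15 t=13ms: ALLOW
  req#16 t=14ms: DENY
  req#17 t=15ms: DENY
  req#18 t=16ms: DENY

Answer: AADDDDAADDDDDAADDD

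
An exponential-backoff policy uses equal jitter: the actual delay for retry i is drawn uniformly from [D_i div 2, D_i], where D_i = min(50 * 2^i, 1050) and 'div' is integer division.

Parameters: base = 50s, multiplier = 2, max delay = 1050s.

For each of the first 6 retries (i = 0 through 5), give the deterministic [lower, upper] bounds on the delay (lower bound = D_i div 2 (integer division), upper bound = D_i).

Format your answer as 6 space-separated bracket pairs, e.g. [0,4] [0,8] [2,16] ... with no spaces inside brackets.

Computing bounds per retry:
  i=0: D_i=min(50*2^0,1050)=50, bounds=[25,50]
  i=1: D_i=min(50*2^1,1050)=100, bounds=[50,100]
  i=2: D_i=min(50*2^2,1050)=200, bounds=[100,200]
  i=3: D_i=min(50*2^3,1050)=400, bounds=[200,400]
  i=4: D_i=min(50*2^4,1050)=800, bounds=[400,800]
  i=5: D_i=min(50*2^5,1050)=1050, bounds=[525,1050]

Answer: [25,50] [50,100] [100,200] [200,400] [400,800] [525,1050]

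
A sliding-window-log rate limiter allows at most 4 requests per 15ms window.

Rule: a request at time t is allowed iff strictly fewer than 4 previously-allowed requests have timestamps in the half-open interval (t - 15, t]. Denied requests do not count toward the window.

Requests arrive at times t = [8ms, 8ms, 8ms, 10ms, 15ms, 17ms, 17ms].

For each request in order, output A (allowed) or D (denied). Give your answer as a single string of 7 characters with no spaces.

Tracking allowed requests in the window:
  req#1 t=8ms: ALLOW
  req#2 t=8ms: ALLOW
  req#3 t=8ms: ALLOW
  req#4 t=10ms: ALLOW
  req#5 t=15ms: DENY
  req#6 t=17ms: DENY
  req#7 t=17ms: DENY

Answer: AAAADDD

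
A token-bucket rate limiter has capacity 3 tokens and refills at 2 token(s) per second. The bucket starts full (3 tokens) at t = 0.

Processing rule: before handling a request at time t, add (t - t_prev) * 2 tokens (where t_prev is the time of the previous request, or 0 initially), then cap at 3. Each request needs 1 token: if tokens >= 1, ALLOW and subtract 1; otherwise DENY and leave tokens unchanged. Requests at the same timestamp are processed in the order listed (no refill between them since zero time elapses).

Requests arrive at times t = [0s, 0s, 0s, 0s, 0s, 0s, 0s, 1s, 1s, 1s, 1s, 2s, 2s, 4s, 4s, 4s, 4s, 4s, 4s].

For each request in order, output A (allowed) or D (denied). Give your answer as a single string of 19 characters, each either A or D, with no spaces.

Simulating step by step:
  req#1 t=0s: ALLOW
  req#2 t=0s: ALLOW
  req#3 t=0s: ALLOW
  req#4 t=0s: DENY
  req#5 t=0s: DENY
  req#6 t=0s: DENY
  req#7 t=0s: DENY
  req#8 t=1s: ALLOW
  req#9 t=1s: ALLOW
  req#10 t=1s: DENY
  req#11 t=1s: DENY
  req#12 t=2s: ALLOW
  req#13 t=2s: ALLOW
  req#14 t=4s: ALLOW
  req#15 t=4s: ALLOW
  req#16 t=4s: ALLOW
  req#17 t=4s: DENY
  req#18 t=4s: DENY
  req#19 t=4s: DENY

Answer: AAADDDDAADDAAAAADDD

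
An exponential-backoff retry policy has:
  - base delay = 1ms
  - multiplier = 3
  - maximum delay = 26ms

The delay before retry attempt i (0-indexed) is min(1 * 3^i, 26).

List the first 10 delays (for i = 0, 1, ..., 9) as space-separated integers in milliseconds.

Computing each delay:
  i=0: min(1*3^0, 26) = 1
  i=1: min(1*3^1, 26) = 3
  i=2: min(1*3^2, 26) = 9
  i=3: min(1*3^3, 26) = 26
  i=4: min(1*3^4, 26) = 26
  i=5: min(1*3^5, 26) = 26
  i=6: min(1*3^6, 26) = 26
  i=7: min(1*3^7, 26) = 26
  i=8: min(1*3^8, 26) = 26
  i=9: min(1*3^9, 26) = 26

Answer: 1 3 9 26 26 26 26 26 26 26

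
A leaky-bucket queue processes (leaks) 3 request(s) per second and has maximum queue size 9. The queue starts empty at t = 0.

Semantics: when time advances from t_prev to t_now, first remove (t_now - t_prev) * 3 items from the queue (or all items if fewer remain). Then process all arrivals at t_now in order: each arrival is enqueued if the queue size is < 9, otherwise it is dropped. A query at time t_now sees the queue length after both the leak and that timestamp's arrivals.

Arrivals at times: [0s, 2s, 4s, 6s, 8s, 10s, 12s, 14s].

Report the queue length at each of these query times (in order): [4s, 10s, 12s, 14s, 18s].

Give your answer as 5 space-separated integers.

Answer: 1 1 1 1 0

Derivation:
Queue lengths at query times:
  query t=4s: backlog = 1
  query t=10s: backlog = 1
  query t=12s: backlog = 1
  query t=14s: backlog = 1
  query t=18s: backlog = 0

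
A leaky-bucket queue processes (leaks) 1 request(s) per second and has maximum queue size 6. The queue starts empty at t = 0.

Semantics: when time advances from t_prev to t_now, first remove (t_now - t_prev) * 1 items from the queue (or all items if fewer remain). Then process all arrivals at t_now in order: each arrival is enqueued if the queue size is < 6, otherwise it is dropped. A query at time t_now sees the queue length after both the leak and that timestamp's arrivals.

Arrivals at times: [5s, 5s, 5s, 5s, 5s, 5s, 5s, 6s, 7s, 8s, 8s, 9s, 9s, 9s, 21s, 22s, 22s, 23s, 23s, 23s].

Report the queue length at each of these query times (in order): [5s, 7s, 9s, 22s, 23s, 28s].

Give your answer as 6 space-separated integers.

Queue lengths at query times:
  query t=5s: backlog = 6
  query t=7s: backlog = 6
  query t=9s: backlog = 6
  query t=22s: backlog = 2
  query t=23s: backlog = 4
  query t=28s: backlog = 0

Answer: 6 6 6 2 4 0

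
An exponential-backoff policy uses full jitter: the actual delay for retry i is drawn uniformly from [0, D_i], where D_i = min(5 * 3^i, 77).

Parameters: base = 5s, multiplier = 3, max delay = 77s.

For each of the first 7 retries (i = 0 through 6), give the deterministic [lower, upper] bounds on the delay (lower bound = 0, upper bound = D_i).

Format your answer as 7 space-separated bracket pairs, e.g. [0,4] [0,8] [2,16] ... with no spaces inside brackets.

Computing bounds per retry:
  i=0: D_i=min(5*3^0,77)=5, bounds=[0,5]
  i=1: D_i=min(5*3^1,77)=15, bounds=[0,15]
  i=2: D_i=min(5*3^2,77)=45, bounds=[0,45]
  i=3: D_i=min(5*3^3,77)=77, bounds=[0,77]
  i=4: D_i=min(5*3^4,77)=77, bounds=[0,77]
  i=5: D_i=min(5*3^5,77)=77, bounds=[0,77]
  i=6: D_i=min(5*3^6,77)=77, bounds=[0,77]

Answer: [0,5] [0,15] [0,45] [0,77] [0,77] [0,77] [0,77]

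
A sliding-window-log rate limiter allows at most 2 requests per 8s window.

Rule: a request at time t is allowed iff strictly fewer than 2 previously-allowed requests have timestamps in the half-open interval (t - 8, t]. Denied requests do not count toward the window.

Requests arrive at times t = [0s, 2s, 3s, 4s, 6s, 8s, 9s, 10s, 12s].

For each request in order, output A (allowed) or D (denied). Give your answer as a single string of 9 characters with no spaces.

Answer: AADDDADAD

Derivation:
Tracking allowed requests in the window:
  req#1 t=0s: ALLOW
  req#2 t=2s: ALLOW
  req#3 t=3s: DENY
  req#4 t=4s: DENY
  req#5 t=6s: DENY
  req#6 t=8s: ALLOW
  req#7 t=9s: DENY
  req#8 t=10s: ALLOW
  req#9 t=12s: DENY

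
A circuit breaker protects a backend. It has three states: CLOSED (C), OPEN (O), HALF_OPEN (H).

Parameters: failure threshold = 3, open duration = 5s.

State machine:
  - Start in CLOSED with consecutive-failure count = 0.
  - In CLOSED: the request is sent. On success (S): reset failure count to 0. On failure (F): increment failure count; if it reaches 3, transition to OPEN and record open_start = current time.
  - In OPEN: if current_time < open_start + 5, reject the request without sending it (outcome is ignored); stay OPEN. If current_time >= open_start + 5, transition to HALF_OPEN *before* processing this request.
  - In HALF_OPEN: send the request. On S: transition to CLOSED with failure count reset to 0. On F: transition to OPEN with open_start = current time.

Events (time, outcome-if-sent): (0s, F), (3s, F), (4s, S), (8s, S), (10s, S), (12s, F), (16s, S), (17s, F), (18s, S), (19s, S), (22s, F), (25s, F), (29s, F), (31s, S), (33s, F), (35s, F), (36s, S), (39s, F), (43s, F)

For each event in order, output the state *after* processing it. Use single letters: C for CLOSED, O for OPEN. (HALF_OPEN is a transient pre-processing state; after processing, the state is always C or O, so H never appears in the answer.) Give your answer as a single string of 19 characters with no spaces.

State after each event:
  event#1 t=0s outcome=F: state=CLOSED
  event#2 t=3s outcome=F: state=CLOSED
  event#3 t=4s outcome=S: state=CLOSED
  event#4 t=8s outcome=S: state=CLOSED
  event#5 t=10s outcome=S: state=CLOSED
  event#6 t=12s outcome=F: state=CLOSED
  event#7 t=16s outcome=S: state=CLOSED
  event#8 t=17s outcome=F: state=CLOSED
  event#9 t=18s outcome=S: state=CLOSED
  event#10 t=19s outcome=S: state=CLOSED
  event#11 t=22s outcome=F: state=CLOSED
  event#12 t=25s outcome=F: state=CLOSED
  event#13 t=29s outcome=F: state=OPEN
  event#14 t=31s outcome=S: state=OPEN
  event#15 t=33s outcome=F: state=OPEN
  event#16 t=35s outcome=F: state=OPEN
  event#17 t=36s outcome=S: state=OPEN
  event#18 t=39s outcome=F: state=OPEN
  event#19 t=43s outcome=F: state=OPEN

Answer: CCCCCCCCCCCCOOOOOOO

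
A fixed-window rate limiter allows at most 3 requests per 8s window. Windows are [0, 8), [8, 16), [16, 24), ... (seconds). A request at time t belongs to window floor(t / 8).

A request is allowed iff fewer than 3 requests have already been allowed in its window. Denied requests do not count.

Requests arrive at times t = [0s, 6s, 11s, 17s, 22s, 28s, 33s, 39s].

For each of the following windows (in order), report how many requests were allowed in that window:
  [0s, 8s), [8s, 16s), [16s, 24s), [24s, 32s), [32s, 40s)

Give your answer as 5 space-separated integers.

Processing requests:
  req#1 t=0s (window 0): ALLOW
  req#2 t=6s (window 0): ALLOW
  req#3 t=11s (window 1): ALLOW
  req#4 t=17s (window 2): ALLOW
  req#5 t=22s (window 2): ALLOW
  req#6 t=28s (window 3): ALLOW
  req#7 t=33s (window 4): ALLOW
  req#8 t=39s (window 4): ALLOW

Allowed counts by window: 2 1 2 1 2

Answer: 2 1 2 1 2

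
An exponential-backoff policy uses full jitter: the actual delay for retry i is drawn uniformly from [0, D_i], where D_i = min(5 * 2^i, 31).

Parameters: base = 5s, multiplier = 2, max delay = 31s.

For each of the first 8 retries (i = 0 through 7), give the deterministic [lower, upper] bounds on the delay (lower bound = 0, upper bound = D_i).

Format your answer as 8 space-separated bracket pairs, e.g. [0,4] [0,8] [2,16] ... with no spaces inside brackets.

Computing bounds per retry:
  i=0: D_i=min(5*2^0,31)=5, bounds=[0,5]
  i=1: D_i=min(5*2^1,31)=10, bounds=[0,10]
  i=2: D_i=min(5*2^2,31)=20, bounds=[0,20]
  i=3: D_i=min(5*2^3,31)=31, bounds=[0,31]
  i=4: D_i=min(5*2^4,31)=31, bounds=[0,31]
  i=5: D_i=min(5*2^5,31)=31, bounds=[0,31]
  i=6: D_i=min(5*2^6,31)=31, bounds=[0,31]
  i=7: D_i=min(5*2^7,31)=31, bounds=[0,31]

Answer: [0,5] [0,10] [0,20] [0,31] [0,31] [0,31] [0,31] [0,31]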